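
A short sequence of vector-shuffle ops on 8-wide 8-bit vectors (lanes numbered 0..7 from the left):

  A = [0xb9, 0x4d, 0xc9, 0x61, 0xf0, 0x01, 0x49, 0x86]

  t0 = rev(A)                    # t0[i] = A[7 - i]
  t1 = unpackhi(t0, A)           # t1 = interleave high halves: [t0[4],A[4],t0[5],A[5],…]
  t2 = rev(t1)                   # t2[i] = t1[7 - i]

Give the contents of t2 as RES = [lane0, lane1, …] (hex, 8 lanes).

t0 = [0x86, 0x49, 0x01, 0xf0, 0x61, 0xc9, 0x4d, 0xb9]
t1 = [0x61, 0xf0, 0xc9, 0x01, 0x4d, 0x49, 0xb9, 0x86]
t2 = [0x86, 0xb9, 0x49, 0x4d, 0x01, 0xc9, 0xf0, 0x61]

RES = [0x86, 0xb9, 0x49, 0x4d, 0x01, 0xc9, 0xf0, 0x61]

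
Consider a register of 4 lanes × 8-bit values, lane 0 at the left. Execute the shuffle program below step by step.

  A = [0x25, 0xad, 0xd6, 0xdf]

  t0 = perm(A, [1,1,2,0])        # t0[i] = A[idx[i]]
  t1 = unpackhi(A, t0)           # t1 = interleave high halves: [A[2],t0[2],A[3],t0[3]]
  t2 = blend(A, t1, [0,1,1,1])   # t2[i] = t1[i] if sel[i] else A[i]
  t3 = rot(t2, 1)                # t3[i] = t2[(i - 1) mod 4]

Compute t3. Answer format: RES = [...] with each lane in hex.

RES = [ 0x25  0x25  0xd6  0xdf ]

  t0: ad ad d6 25
  t1: d6 d6 df 25
  t2: 25 d6 df 25
  t3: 25 25 d6 df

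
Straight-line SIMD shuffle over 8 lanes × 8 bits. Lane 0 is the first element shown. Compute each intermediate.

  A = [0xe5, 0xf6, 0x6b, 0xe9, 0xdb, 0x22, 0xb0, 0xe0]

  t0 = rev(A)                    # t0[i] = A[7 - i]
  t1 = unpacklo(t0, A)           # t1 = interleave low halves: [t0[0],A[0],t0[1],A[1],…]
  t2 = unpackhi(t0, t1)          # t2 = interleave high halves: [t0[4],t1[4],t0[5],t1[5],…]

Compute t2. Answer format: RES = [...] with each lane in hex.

RES = [ 0xe9  0x22  0x6b  0x6b  0xf6  0xdb  0xe5  0xe9 ]

t0 = [0xe0, 0xb0, 0x22, 0xdb, 0xe9, 0x6b, 0xf6, 0xe5]
t1 = [0xe0, 0xe5, 0xb0, 0xf6, 0x22, 0x6b, 0xdb, 0xe9]
t2 = [0xe9, 0x22, 0x6b, 0x6b, 0xf6, 0xdb, 0xe5, 0xe9]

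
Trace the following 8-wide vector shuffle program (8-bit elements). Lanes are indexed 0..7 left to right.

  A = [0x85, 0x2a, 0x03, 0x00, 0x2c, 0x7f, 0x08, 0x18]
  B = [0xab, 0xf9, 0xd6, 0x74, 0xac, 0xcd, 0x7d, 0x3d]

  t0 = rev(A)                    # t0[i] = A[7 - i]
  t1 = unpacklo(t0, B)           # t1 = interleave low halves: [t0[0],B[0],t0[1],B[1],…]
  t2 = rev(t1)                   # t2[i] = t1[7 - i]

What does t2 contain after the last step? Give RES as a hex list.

RES = [ 0x74  0x2c  0xd6  0x7f  0xf9  0x08  0xab  0x18 ]

t0 = [0x18, 0x08, 0x7f, 0x2c, 0x00, 0x03, 0x2a, 0x85]
t1 = [0x18, 0xab, 0x08, 0xf9, 0x7f, 0xd6, 0x2c, 0x74]
t2 = [0x74, 0x2c, 0xd6, 0x7f, 0xf9, 0x08, 0xab, 0x18]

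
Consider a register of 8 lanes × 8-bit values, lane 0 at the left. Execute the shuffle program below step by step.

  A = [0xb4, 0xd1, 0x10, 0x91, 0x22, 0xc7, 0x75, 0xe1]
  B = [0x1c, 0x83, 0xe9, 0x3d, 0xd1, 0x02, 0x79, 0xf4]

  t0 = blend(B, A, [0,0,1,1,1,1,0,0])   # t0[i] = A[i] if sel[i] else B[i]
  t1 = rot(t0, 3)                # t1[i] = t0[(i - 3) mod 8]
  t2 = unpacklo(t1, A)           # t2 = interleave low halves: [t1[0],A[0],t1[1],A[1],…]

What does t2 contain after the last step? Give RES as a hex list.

→ t0 |1c|83|10|91|22|c7|79|f4|
→ t1 |c7|79|f4|1c|83|10|91|22|
→ t2 |c7|b4|79|d1|f4|10|1c|91|

RES = [ 0xc7  0xb4  0x79  0xd1  0xf4  0x10  0x1c  0x91 ]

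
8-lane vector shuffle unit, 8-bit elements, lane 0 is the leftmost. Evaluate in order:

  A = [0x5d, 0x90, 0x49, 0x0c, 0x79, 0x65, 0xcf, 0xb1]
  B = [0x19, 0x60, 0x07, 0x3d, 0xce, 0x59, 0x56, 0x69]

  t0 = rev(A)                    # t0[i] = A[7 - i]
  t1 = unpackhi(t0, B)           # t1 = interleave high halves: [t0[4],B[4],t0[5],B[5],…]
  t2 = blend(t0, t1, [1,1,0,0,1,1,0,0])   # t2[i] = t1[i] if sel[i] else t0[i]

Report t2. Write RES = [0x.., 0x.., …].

t0 = [0xb1, 0xcf, 0x65, 0x79, 0x0c, 0x49, 0x90, 0x5d]
t1 = [0x0c, 0xce, 0x49, 0x59, 0x90, 0x56, 0x5d, 0x69]
t2 = [0x0c, 0xce, 0x65, 0x79, 0x90, 0x56, 0x90, 0x5d]

RES = [0x0c, 0xce, 0x65, 0x79, 0x90, 0x56, 0x90, 0x5d]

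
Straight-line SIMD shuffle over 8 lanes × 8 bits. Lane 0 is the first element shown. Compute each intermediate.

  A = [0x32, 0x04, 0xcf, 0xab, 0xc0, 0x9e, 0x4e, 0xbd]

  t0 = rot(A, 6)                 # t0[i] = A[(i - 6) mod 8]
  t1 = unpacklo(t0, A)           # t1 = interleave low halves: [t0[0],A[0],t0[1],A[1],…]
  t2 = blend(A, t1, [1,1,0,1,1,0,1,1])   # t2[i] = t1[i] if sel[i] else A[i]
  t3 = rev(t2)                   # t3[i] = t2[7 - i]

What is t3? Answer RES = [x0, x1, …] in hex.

RES = [ 0xab  0x9e  0x9e  0xc0  0x04  0xcf  0x32  0xcf ]

→ t0 |cf|ab|c0|9e|4e|bd|32|04|
→ t1 |cf|32|ab|04|c0|cf|9e|ab|
→ t2 |cf|32|cf|04|c0|9e|9e|ab|
→ t3 |ab|9e|9e|c0|04|cf|32|cf|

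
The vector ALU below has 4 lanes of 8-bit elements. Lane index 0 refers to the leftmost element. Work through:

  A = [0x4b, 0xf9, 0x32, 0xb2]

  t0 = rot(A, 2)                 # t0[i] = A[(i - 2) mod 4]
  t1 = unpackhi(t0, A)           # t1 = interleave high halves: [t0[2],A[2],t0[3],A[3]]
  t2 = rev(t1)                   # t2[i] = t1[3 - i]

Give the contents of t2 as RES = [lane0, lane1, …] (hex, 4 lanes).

RES = [0xb2, 0xf9, 0x32, 0x4b]

→ t0 |32|b2|4b|f9|
→ t1 |4b|32|f9|b2|
→ t2 |b2|f9|32|4b|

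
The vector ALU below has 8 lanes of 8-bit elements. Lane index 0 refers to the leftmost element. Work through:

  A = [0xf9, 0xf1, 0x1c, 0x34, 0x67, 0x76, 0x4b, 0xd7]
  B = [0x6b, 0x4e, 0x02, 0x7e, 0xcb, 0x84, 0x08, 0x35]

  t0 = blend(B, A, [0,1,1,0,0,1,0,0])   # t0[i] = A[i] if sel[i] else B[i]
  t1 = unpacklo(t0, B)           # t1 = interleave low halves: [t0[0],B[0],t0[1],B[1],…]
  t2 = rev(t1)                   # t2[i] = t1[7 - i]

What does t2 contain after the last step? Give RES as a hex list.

  t0: 6b f1 1c 7e cb 76 08 35
  t1: 6b 6b f1 4e 1c 02 7e 7e
  t2: 7e 7e 02 1c 4e f1 6b 6b

RES = [0x7e, 0x7e, 0x02, 0x1c, 0x4e, 0xf1, 0x6b, 0x6b]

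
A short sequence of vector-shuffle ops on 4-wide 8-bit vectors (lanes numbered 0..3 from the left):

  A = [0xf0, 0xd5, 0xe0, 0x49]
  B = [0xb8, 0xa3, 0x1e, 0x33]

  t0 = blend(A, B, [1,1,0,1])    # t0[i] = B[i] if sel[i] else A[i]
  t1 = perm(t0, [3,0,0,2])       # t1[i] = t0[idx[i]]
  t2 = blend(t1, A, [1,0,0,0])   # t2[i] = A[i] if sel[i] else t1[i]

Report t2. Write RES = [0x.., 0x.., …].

RES = [0xf0, 0xb8, 0xb8, 0xe0]

  t0: b8 a3 e0 33
  t1: 33 b8 b8 e0
  t2: f0 b8 b8 e0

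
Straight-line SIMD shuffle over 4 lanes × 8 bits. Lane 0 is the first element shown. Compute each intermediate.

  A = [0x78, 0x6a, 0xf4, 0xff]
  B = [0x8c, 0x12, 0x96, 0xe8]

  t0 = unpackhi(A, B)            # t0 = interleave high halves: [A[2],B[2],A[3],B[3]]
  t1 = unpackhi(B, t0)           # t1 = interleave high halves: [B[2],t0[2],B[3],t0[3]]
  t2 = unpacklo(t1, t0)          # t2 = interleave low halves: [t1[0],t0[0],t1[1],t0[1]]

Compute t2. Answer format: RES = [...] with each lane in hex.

t0 = [0xf4, 0x96, 0xff, 0xe8]
t1 = [0x96, 0xff, 0xe8, 0xe8]
t2 = [0x96, 0xf4, 0xff, 0x96]

RES = [ 0x96  0xf4  0xff  0x96 ]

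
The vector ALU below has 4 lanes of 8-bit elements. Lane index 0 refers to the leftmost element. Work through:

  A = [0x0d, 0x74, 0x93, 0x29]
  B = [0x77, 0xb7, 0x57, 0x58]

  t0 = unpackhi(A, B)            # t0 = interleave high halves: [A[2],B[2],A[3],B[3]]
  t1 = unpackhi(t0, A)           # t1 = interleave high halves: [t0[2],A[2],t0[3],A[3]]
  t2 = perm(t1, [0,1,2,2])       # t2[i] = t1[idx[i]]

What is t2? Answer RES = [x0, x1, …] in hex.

→ t0 |93|57|29|58|
→ t1 |29|93|58|29|
→ t2 |29|93|58|58|

RES = [ 0x29  0x93  0x58  0x58 ]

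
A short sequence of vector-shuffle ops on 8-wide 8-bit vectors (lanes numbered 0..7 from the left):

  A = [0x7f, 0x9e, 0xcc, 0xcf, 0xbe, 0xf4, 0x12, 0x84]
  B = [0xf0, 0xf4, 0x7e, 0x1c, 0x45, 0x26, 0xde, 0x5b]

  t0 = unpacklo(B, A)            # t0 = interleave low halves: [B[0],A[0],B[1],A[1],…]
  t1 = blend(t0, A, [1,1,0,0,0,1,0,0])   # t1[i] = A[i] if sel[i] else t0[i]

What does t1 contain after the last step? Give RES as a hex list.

  t0: f0 7f f4 9e 7e cc 1c cf
  t1: 7f 9e f4 9e 7e f4 1c cf

RES = [0x7f, 0x9e, 0xf4, 0x9e, 0x7e, 0xf4, 0x1c, 0xcf]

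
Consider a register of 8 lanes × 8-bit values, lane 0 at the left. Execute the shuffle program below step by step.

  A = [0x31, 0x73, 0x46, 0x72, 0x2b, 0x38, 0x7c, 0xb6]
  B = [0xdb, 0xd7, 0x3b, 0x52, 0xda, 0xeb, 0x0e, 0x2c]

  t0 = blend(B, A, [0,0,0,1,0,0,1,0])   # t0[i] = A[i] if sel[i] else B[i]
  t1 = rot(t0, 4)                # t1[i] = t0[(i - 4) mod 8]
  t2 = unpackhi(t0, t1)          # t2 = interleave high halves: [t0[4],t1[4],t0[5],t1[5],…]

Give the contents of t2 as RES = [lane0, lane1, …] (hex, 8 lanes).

t0 = [0xdb, 0xd7, 0x3b, 0x72, 0xda, 0xeb, 0x7c, 0x2c]
t1 = [0xda, 0xeb, 0x7c, 0x2c, 0xdb, 0xd7, 0x3b, 0x72]
t2 = [0xda, 0xdb, 0xeb, 0xd7, 0x7c, 0x3b, 0x2c, 0x72]

RES = [ 0xda  0xdb  0xeb  0xd7  0x7c  0x3b  0x2c  0x72 ]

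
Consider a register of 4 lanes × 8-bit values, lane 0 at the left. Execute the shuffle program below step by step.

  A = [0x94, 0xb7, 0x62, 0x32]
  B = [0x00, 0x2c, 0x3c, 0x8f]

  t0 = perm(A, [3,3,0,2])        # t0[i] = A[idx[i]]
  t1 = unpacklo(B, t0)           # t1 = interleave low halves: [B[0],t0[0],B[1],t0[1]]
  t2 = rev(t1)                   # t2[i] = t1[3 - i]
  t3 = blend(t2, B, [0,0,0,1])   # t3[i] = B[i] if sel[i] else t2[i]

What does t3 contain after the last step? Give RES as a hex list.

RES = [ 0x32  0x2c  0x32  0x8f ]

→ t0 |32|32|94|62|
→ t1 |00|32|2c|32|
→ t2 |32|2c|32|00|
→ t3 |32|2c|32|8f|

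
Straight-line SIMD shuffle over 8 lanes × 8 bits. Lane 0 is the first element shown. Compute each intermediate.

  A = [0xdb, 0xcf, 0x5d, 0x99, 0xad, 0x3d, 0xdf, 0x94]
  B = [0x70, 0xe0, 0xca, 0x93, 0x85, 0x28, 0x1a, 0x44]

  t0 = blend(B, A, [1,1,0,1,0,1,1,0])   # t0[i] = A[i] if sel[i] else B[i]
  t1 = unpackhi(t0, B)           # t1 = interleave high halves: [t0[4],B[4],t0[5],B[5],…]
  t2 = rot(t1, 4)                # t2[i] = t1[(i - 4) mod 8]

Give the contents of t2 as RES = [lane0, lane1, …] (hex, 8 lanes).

RES = [ 0xdf  0x1a  0x44  0x44  0x85  0x85  0x3d  0x28 ]

  t0: db cf ca 99 85 3d df 44
  t1: 85 85 3d 28 df 1a 44 44
  t2: df 1a 44 44 85 85 3d 28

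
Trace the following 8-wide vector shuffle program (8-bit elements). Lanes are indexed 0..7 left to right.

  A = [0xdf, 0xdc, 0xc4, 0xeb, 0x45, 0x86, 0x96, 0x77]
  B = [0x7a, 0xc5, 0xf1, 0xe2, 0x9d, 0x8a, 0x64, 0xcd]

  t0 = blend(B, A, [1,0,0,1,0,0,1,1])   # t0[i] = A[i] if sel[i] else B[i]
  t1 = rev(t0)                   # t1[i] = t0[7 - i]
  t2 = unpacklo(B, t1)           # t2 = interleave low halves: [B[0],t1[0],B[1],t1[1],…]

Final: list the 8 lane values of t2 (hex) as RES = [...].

RES = [0x7a, 0x77, 0xc5, 0x96, 0xf1, 0x8a, 0xe2, 0x9d]

→ t0 |df|c5|f1|eb|9d|8a|96|77|
→ t1 |77|96|8a|9d|eb|f1|c5|df|
→ t2 |7a|77|c5|96|f1|8a|e2|9d|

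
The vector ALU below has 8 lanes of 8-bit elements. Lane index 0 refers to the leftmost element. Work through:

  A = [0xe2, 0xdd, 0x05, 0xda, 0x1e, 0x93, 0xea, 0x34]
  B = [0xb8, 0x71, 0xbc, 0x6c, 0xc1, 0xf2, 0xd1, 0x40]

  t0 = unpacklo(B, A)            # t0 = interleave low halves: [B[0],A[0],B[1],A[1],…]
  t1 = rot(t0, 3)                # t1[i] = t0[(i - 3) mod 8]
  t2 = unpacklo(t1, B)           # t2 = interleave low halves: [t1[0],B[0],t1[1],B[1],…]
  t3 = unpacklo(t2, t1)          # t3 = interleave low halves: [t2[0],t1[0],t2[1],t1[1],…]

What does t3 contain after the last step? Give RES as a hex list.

RES = [0x05, 0x05, 0xb8, 0x6c, 0x6c, 0xda, 0x71, 0xb8]

t0 = [0xb8, 0xe2, 0x71, 0xdd, 0xbc, 0x05, 0x6c, 0xda]
t1 = [0x05, 0x6c, 0xda, 0xb8, 0xe2, 0x71, 0xdd, 0xbc]
t2 = [0x05, 0xb8, 0x6c, 0x71, 0xda, 0xbc, 0xb8, 0x6c]
t3 = [0x05, 0x05, 0xb8, 0x6c, 0x6c, 0xda, 0x71, 0xb8]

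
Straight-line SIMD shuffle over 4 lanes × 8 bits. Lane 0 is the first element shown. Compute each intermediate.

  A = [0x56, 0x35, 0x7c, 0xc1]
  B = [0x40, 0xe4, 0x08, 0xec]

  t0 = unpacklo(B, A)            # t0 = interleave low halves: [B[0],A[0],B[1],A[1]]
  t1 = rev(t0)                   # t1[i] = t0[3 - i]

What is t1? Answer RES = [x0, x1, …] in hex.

RES = [ 0x35  0xe4  0x56  0x40 ]

  t0: 40 56 e4 35
  t1: 35 e4 56 40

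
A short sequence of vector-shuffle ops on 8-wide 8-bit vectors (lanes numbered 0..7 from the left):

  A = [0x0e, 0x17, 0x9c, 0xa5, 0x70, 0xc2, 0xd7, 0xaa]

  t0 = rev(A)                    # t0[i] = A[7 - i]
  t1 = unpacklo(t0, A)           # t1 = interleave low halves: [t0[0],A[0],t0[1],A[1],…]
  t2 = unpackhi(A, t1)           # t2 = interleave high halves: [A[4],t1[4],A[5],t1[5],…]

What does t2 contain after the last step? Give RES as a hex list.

→ t0 |aa|d7|c2|70|a5|9c|17|0e|
→ t1 |aa|0e|d7|17|c2|9c|70|a5|
→ t2 |70|c2|c2|9c|d7|70|aa|a5|

RES = [0x70, 0xc2, 0xc2, 0x9c, 0xd7, 0x70, 0xaa, 0xa5]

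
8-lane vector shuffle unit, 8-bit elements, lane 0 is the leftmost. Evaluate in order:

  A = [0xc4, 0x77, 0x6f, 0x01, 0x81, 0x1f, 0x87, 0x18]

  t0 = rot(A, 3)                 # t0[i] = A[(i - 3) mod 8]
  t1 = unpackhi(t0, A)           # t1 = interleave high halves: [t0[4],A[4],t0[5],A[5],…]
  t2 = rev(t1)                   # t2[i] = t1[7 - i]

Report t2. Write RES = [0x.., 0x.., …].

  t0: 1f 87 18 c4 77 6f 01 81
  t1: 77 81 6f 1f 01 87 81 18
  t2: 18 81 87 01 1f 6f 81 77

RES = [0x18, 0x81, 0x87, 0x01, 0x1f, 0x6f, 0x81, 0x77]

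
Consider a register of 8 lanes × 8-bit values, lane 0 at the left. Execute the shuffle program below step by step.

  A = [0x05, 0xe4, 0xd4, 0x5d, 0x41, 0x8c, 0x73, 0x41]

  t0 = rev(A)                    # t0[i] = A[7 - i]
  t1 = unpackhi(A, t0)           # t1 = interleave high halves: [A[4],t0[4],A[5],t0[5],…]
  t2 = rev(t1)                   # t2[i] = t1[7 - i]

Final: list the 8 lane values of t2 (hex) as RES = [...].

t0 = [0x41, 0x73, 0x8c, 0x41, 0x5d, 0xd4, 0xe4, 0x05]
t1 = [0x41, 0x5d, 0x8c, 0xd4, 0x73, 0xe4, 0x41, 0x05]
t2 = [0x05, 0x41, 0xe4, 0x73, 0xd4, 0x8c, 0x5d, 0x41]

RES = [ 0x05  0x41  0xe4  0x73  0xd4  0x8c  0x5d  0x41 ]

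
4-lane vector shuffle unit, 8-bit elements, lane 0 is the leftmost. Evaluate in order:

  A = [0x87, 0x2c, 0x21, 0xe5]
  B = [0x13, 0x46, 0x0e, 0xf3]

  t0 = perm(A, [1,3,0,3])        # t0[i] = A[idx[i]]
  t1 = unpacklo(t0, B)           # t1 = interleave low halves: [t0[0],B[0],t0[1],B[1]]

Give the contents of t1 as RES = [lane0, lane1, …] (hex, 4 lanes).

→ t0 |2c|e5|87|e5|
→ t1 |2c|13|e5|46|

RES = [0x2c, 0x13, 0xe5, 0x46]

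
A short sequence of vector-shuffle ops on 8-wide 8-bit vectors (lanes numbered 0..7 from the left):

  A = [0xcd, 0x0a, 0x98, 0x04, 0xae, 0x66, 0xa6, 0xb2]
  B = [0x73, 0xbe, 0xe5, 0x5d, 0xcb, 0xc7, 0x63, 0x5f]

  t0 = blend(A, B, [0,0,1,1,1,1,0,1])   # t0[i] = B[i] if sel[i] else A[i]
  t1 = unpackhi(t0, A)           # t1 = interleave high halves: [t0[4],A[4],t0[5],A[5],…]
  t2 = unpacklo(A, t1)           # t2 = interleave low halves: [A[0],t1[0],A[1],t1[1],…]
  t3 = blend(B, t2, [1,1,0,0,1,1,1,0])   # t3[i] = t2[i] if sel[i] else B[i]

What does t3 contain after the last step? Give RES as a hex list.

RES = [0xcd, 0xcb, 0xe5, 0x5d, 0x98, 0xc7, 0x04, 0x5f]

→ t0 |cd|0a|e5|5d|cb|c7|a6|5f|
→ t1 |cb|ae|c7|66|a6|a6|5f|b2|
→ t2 |cd|cb|0a|ae|98|c7|04|66|
→ t3 |cd|cb|e5|5d|98|c7|04|5f|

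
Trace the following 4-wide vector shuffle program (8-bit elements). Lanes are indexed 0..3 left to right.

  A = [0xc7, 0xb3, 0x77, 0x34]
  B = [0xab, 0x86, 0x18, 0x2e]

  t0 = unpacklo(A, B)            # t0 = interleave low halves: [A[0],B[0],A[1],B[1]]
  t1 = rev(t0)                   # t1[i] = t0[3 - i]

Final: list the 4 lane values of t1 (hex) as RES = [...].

→ t0 |c7|ab|b3|86|
→ t1 |86|b3|ab|c7|

RES = [ 0x86  0xb3  0xab  0xc7 ]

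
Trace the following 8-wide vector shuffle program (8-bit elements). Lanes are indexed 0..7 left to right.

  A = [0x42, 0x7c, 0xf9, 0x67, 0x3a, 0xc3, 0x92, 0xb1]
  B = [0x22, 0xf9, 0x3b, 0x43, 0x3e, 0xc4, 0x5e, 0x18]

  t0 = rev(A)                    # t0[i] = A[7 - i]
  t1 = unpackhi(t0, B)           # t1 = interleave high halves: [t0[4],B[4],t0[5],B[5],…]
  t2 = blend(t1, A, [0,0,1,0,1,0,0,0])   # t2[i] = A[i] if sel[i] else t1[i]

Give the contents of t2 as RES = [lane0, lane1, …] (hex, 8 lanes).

RES = [ 0x67  0x3e  0xf9  0xc4  0x3a  0x5e  0x42  0x18 ]

t0 = [0xb1, 0x92, 0xc3, 0x3a, 0x67, 0xf9, 0x7c, 0x42]
t1 = [0x67, 0x3e, 0xf9, 0xc4, 0x7c, 0x5e, 0x42, 0x18]
t2 = [0x67, 0x3e, 0xf9, 0xc4, 0x3a, 0x5e, 0x42, 0x18]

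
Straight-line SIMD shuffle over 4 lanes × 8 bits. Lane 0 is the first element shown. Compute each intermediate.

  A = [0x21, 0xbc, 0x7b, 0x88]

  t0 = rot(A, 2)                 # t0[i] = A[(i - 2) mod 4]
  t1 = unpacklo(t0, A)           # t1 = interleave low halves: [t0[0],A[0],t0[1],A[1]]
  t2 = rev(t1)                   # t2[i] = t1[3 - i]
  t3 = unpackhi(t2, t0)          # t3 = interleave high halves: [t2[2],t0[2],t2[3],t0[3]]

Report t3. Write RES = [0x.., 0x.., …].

RES = [0x21, 0x21, 0x7b, 0xbc]

t0 = [0x7b, 0x88, 0x21, 0xbc]
t1 = [0x7b, 0x21, 0x88, 0xbc]
t2 = [0xbc, 0x88, 0x21, 0x7b]
t3 = [0x21, 0x21, 0x7b, 0xbc]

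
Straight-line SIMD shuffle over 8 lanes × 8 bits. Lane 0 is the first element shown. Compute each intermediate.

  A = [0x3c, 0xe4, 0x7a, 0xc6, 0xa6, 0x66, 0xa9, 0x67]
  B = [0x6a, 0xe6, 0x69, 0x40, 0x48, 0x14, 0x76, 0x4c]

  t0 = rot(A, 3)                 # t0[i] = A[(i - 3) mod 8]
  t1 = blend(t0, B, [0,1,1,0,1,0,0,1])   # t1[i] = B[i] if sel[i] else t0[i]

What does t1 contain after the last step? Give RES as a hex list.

→ t0 |66|a9|67|3c|e4|7a|c6|a6|
→ t1 |66|e6|69|3c|48|7a|c6|4c|

RES = [ 0x66  0xe6  0x69  0x3c  0x48  0x7a  0xc6  0x4c ]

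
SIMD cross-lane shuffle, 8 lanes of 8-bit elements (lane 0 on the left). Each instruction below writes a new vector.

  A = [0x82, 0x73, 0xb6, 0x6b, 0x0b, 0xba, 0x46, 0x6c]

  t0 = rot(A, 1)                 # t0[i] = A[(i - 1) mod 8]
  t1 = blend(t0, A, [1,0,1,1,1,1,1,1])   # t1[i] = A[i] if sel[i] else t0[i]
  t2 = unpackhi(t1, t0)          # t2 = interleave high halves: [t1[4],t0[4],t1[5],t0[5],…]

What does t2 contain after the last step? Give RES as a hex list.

RES = [ 0x0b  0x6b  0xba  0x0b  0x46  0xba  0x6c  0x46 ]

t0 = [0x6c, 0x82, 0x73, 0xb6, 0x6b, 0x0b, 0xba, 0x46]
t1 = [0x82, 0x82, 0xb6, 0x6b, 0x0b, 0xba, 0x46, 0x6c]
t2 = [0x0b, 0x6b, 0xba, 0x0b, 0x46, 0xba, 0x6c, 0x46]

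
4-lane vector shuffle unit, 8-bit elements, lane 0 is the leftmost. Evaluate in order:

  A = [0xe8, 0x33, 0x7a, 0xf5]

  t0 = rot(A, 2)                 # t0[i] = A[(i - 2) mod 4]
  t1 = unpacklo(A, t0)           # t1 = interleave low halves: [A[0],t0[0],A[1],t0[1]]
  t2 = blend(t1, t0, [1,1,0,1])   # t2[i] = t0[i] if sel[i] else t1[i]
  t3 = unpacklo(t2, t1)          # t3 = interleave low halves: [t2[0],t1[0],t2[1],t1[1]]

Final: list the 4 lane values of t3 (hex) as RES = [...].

RES = [0x7a, 0xe8, 0xf5, 0x7a]

  t0: 7a f5 e8 33
  t1: e8 7a 33 f5
  t2: 7a f5 33 33
  t3: 7a e8 f5 7a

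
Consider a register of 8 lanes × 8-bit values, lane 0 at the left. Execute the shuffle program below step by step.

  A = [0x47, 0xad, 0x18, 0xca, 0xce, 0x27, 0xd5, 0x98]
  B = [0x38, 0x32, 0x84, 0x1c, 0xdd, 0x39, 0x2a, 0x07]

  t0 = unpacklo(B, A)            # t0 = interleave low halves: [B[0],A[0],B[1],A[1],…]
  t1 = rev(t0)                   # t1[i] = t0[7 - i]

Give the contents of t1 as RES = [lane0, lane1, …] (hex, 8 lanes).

RES = [ 0xca  0x1c  0x18  0x84  0xad  0x32  0x47  0x38 ]

→ t0 |38|47|32|ad|84|18|1c|ca|
→ t1 |ca|1c|18|84|ad|32|47|38|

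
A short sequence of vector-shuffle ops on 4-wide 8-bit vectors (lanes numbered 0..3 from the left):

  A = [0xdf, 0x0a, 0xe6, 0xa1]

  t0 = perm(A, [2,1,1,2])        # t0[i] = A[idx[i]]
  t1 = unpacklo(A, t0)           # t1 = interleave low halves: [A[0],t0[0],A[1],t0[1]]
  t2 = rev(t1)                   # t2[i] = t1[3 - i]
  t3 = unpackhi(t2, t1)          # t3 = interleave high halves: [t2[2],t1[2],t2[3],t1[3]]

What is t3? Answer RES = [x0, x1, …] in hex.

→ t0 |e6|0a|0a|e6|
→ t1 |df|e6|0a|0a|
→ t2 |0a|0a|e6|df|
→ t3 |e6|0a|df|0a|

RES = [0xe6, 0x0a, 0xdf, 0x0a]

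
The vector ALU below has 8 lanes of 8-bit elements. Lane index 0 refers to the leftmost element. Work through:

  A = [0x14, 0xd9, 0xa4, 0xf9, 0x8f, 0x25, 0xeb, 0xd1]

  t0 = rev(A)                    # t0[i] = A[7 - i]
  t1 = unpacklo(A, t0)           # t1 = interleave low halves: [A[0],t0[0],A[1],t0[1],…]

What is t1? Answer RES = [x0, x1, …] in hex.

→ t0 |d1|eb|25|8f|f9|a4|d9|14|
→ t1 |14|d1|d9|eb|a4|25|f9|8f|

RES = [ 0x14  0xd1  0xd9  0xeb  0xa4  0x25  0xf9  0x8f ]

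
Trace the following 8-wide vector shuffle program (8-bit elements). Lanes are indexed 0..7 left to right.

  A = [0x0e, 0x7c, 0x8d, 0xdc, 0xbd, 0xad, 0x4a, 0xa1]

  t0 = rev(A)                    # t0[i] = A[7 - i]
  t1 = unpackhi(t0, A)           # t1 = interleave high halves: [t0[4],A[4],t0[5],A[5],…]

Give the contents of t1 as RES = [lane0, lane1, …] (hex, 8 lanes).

  t0: a1 4a ad bd dc 8d 7c 0e
  t1: dc bd 8d ad 7c 4a 0e a1

RES = [ 0xdc  0xbd  0x8d  0xad  0x7c  0x4a  0x0e  0xa1 ]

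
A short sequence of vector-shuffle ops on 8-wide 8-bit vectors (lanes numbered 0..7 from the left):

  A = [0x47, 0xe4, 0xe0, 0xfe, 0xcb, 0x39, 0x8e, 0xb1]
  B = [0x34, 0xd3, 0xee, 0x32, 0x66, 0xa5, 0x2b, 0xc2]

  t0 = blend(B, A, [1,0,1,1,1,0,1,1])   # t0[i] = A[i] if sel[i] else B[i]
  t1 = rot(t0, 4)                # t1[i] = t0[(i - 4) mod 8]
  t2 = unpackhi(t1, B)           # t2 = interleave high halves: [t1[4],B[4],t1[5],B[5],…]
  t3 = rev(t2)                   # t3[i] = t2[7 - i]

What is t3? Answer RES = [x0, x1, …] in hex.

→ t0 |47|d3|e0|fe|cb|a5|8e|b1|
→ t1 |cb|a5|8e|b1|47|d3|e0|fe|
→ t2 |47|66|d3|a5|e0|2b|fe|c2|
→ t3 |c2|fe|2b|e0|a5|d3|66|47|

RES = [0xc2, 0xfe, 0x2b, 0xe0, 0xa5, 0xd3, 0x66, 0x47]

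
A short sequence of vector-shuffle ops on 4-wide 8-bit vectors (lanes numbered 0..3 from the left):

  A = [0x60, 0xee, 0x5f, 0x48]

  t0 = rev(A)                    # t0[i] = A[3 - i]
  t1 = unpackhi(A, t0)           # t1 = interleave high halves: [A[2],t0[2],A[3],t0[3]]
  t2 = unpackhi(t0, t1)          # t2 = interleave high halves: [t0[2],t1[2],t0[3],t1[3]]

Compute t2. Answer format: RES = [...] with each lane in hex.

RES = [0xee, 0x48, 0x60, 0x60]

t0 = [0x48, 0x5f, 0xee, 0x60]
t1 = [0x5f, 0xee, 0x48, 0x60]
t2 = [0xee, 0x48, 0x60, 0x60]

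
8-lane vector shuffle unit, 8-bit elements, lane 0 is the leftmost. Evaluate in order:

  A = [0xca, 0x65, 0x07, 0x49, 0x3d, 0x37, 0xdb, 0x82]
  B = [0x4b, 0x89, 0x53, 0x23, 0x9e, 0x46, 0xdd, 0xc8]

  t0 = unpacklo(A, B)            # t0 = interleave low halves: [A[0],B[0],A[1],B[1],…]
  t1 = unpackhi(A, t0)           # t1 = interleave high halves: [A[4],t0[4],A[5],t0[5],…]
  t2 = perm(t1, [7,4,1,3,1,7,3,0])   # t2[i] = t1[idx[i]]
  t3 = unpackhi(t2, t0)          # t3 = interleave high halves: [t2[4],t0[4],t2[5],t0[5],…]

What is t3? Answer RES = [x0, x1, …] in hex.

  t0: ca 4b 65 89 07 53 49 23
  t1: 3d 07 37 53 db 49 82 23
  t2: 23 db 07 53 07 23 53 3d
  t3: 07 07 23 53 53 49 3d 23

RES = [0x07, 0x07, 0x23, 0x53, 0x53, 0x49, 0x3d, 0x23]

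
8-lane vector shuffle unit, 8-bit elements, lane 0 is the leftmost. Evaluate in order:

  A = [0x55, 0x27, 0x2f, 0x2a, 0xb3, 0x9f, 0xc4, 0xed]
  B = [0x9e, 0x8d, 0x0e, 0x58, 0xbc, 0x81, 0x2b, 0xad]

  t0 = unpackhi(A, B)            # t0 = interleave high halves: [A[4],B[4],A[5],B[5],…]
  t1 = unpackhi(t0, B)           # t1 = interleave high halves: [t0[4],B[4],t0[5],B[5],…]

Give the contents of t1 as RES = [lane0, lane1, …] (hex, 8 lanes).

RES = [ 0xc4  0xbc  0x2b  0x81  0xed  0x2b  0xad  0xad ]

t0 = [0xb3, 0xbc, 0x9f, 0x81, 0xc4, 0x2b, 0xed, 0xad]
t1 = [0xc4, 0xbc, 0x2b, 0x81, 0xed, 0x2b, 0xad, 0xad]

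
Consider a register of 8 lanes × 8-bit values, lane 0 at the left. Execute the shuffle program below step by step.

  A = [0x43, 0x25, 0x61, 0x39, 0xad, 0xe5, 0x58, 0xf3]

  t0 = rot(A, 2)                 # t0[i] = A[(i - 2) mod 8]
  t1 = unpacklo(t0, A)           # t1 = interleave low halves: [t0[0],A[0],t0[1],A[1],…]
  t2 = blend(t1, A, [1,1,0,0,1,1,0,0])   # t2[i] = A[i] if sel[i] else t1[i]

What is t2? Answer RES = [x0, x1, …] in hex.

RES = [ 0x43  0x25  0xf3  0x25  0xad  0xe5  0x25  0x39 ]

  t0: 58 f3 43 25 61 39 ad e5
  t1: 58 43 f3 25 43 61 25 39
  t2: 43 25 f3 25 ad e5 25 39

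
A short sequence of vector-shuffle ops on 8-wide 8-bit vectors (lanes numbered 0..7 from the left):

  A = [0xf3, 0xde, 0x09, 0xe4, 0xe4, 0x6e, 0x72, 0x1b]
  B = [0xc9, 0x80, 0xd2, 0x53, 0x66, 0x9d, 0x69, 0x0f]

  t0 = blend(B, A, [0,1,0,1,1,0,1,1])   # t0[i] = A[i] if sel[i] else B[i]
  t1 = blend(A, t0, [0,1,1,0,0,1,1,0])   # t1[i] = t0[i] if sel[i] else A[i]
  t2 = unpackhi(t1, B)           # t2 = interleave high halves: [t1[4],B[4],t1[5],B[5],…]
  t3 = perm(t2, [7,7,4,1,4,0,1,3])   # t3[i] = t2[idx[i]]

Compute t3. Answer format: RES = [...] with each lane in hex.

→ t0 |c9|de|d2|e4|e4|9d|72|1b|
→ t1 |f3|de|d2|e4|e4|9d|72|1b|
→ t2 |e4|66|9d|9d|72|69|1b|0f|
→ t3 |0f|0f|72|66|72|e4|66|9d|

RES = [ 0x0f  0x0f  0x72  0x66  0x72  0xe4  0x66  0x9d ]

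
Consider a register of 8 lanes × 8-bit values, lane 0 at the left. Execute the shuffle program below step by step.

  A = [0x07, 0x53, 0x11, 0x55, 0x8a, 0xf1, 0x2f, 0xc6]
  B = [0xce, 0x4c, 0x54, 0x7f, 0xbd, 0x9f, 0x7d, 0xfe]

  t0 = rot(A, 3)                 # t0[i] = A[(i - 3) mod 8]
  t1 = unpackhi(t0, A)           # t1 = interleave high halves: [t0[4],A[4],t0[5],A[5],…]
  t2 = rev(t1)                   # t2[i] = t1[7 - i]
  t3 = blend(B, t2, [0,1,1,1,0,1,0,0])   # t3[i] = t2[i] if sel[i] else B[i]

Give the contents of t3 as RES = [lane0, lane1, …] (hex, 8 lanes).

  t0: f1 2f c6 07 53 11 55 8a
  t1: 53 8a 11 f1 55 2f 8a c6
  t2: c6 8a 2f 55 f1 11 8a 53
  t3: ce 8a 2f 55 bd 11 7d fe

RES = [ 0xce  0x8a  0x2f  0x55  0xbd  0x11  0x7d  0xfe ]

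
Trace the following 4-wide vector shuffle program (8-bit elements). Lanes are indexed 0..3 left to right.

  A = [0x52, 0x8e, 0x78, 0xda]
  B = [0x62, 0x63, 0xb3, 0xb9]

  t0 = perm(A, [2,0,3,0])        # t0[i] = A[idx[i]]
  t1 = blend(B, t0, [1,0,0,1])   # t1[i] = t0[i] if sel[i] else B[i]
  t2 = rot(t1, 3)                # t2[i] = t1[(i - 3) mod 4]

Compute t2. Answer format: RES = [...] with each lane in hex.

RES = [0x63, 0xb3, 0x52, 0x78]

→ t0 |78|52|da|52|
→ t1 |78|63|b3|52|
→ t2 |63|b3|52|78|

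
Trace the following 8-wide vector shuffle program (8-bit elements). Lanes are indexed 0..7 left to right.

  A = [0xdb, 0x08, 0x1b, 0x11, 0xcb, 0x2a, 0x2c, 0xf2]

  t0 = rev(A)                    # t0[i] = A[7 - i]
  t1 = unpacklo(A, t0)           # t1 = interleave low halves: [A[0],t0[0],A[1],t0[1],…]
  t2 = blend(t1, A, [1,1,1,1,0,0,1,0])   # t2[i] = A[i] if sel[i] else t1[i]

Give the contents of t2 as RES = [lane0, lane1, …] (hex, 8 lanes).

RES = [0xdb, 0x08, 0x1b, 0x11, 0x1b, 0x2a, 0x2c, 0xcb]

→ t0 |f2|2c|2a|cb|11|1b|08|db|
→ t1 |db|f2|08|2c|1b|2a|11|cb|
→ t2 |db|08|1b|11|1b|2a|2c|cb|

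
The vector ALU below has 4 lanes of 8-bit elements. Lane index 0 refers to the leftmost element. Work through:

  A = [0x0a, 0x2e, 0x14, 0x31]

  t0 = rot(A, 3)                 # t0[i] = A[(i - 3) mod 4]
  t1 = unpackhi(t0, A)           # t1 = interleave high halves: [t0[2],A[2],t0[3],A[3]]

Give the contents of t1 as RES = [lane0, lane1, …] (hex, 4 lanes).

t0 = [0x2e, 0x14, 0x31, 0x0a]
t1 = [0x31, 0x14, 0x0a, 0x31]

RES = [0x31, 0x14, 0x0a, 0x31]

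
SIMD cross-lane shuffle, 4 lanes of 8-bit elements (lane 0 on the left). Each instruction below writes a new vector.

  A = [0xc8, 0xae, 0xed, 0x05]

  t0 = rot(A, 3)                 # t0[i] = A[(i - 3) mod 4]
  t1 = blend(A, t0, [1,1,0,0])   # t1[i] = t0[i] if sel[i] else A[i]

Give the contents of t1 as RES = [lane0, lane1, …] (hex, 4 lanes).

→ t0 |ae|ed|05|c8|
→ t1 |ae|ed|ed|05|

RES = [0xae, 0xed, 0xed, 0x05]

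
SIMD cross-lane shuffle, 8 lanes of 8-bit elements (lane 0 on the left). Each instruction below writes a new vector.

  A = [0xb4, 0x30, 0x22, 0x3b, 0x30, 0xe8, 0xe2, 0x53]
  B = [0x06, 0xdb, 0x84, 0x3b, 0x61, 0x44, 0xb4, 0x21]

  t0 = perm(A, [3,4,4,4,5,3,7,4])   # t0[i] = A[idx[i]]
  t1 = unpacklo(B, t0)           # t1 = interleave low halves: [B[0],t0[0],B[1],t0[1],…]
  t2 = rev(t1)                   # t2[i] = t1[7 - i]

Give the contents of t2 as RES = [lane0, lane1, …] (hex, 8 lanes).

RES = [0x30, 0x3b, 0x30, 0x84, 0x30, 0xdb, 0x3b, 0x06]

  t0: 3b 30 30 30 e8 3b 53 30
  t1: 06 3b db 30 84 30 3b 30
  t2: 30 3b 30 84 30 db 3b 06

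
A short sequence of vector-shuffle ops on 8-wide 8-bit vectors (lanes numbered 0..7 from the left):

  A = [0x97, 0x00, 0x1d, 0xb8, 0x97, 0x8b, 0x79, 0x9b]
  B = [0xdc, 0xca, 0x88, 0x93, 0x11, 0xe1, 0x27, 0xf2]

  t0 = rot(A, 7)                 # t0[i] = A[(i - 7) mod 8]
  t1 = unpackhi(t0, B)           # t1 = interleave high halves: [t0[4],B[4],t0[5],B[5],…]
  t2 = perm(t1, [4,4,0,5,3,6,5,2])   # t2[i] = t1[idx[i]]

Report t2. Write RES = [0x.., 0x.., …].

RES = [0x9b, 0x9b, 0x8b, 0x27, 0xe1, 0x97, 0x27, 0x79]

t0 = [0x00, 0x1d, 0xb8, 0x97, 0x8b, 0x79, 0x9b, 0x97]
t1 = [0x8b, 0x11, 0x79, 0xe1, 0x9b, 0x27, 0x97, 0xf2]
t2 = [0x9b, 0x9b, 0x8b, 0x27, 0xe1, 0x97, 0x27, 0x79]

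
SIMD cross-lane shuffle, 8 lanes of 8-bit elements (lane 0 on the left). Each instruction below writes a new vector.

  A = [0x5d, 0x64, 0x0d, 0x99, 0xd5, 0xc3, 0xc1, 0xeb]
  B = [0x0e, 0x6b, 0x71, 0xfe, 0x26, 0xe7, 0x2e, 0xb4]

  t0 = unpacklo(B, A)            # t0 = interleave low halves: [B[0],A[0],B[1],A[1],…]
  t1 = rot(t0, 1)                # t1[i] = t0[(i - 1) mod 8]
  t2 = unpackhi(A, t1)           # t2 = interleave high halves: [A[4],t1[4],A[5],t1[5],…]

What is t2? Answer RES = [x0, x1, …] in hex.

RES = [0xd5, 0x64, 0xc3, 0x71, 0xc1, 0x0d, 0xeb, 0xfe]

→ t0 |0e|5d|6b|64|71|0d|fe|99|
→ t1 |99|0e|5d|6b|64|71|0d|fe|
→ t2 |d5|64|c3|71|c1|0d|eb|fe|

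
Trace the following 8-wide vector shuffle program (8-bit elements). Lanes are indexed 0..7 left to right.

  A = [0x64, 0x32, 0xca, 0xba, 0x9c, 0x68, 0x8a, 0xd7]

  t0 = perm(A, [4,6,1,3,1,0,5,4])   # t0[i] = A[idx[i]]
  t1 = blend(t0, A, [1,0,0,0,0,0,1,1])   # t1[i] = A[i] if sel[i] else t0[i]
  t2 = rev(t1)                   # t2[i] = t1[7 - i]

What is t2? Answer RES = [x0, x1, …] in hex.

RES = [0xd7, 0x8a, 0x64, 0x32, 0xba, 0x32, 0x8a, 0x64]

  t0: 9c 8a 32 ba 32 64 68 9c
  t1: 64 8a 32 ba 32 64 8a d7
  t2: d7 8a 64 32 ba 32 8a 64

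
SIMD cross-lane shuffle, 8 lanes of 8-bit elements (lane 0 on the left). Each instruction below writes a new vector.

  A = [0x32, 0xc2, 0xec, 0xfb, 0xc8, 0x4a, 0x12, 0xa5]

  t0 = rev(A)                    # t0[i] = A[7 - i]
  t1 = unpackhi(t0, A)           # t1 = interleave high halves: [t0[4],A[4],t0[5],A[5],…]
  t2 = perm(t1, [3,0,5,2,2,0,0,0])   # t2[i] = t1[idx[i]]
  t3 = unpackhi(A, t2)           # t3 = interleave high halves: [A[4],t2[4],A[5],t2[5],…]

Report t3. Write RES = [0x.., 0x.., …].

RES = [ 0xc8  0xec  0x4a  0xfb  0x12  0xfb  0xa5  0xfb ]

→ t0 |a5|12|4a|c8|fb|ec|c2|32|
→ t1 |fb|c8|ec|4a|c2|12|32|a5|
→ t2 |4a|fb|12|ec|ec|fb|fb|fb|
→ t3 |c8|ec|4a|fb|12|fb|a5|fb|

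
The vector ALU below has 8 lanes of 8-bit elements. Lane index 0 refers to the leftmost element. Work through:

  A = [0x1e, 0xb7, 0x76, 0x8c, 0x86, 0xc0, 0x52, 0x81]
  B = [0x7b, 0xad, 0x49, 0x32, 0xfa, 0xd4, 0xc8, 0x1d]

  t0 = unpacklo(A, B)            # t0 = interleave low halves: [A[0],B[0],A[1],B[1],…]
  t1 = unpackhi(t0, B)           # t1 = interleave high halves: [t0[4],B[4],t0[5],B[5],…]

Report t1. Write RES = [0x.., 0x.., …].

RES = [0x76, 0xfa, 0x49, 0xd4, 0x8c, 0xc8, 0x32, 0x1d]

t0 = [0x1e, 0x7b, 0xb7, 0xad, 0x76, 0x49, 0x8c, 0x32]
t1 = [0x76, 0xfa, 0x49, 0xd4, 0x8c, 0xc8, 0x32, 0x1d]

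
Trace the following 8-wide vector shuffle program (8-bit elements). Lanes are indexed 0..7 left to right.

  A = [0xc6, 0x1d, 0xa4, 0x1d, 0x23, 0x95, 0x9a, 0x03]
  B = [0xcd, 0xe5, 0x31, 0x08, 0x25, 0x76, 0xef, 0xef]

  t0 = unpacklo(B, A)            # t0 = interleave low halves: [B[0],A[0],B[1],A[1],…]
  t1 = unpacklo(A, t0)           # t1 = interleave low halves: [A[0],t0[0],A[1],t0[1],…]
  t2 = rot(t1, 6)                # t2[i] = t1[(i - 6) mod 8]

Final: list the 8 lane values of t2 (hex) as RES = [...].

  t0: cd c6 e5 1d 31 a4 08 1d
  t1: c6 cd 1d c6 a4 e5 1d 1d
  t2: 1d c6 a4 e5 1d 1d c6 cd

RES = [ 0x1d  0xc6  0xa4  0xe5  0x1d  0x1d  0xc6  0xcd ]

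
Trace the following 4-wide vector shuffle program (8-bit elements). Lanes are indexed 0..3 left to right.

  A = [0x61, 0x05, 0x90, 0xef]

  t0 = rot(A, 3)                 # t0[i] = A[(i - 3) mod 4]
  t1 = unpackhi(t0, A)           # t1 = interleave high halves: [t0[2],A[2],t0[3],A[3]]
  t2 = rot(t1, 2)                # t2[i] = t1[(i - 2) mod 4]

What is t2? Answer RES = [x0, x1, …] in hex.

  t0: 05 90 ef 61
  t1: ef 90 61 ef
  t2: 61 ef ef 90

RES = [0x61, 0xef, 0xef, 0x90]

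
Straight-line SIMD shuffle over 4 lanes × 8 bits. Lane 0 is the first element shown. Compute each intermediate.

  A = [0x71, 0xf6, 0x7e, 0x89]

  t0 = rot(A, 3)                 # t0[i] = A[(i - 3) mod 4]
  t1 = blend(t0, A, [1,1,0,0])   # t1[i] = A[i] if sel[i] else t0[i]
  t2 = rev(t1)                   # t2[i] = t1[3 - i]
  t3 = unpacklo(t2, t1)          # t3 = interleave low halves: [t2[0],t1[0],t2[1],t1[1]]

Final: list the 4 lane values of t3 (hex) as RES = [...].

→ t0 |f6|7e|89|71|
→ t1 |71|f6|89|71|
→ t2 |71|89|f6|71|
→ t3 |71|71|89|f6|

RES = [0x71, 0x71, 0x89, 0xf6]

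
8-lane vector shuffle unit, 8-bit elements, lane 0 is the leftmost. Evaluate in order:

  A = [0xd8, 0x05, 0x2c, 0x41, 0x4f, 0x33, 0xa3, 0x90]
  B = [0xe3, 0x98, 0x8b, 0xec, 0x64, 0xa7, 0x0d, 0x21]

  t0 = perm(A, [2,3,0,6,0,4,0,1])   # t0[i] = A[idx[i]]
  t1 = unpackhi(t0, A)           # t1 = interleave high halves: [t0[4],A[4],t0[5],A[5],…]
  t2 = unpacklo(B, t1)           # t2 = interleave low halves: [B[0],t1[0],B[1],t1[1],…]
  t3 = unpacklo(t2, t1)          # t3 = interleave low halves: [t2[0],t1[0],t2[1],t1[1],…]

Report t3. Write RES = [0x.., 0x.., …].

t0 = [0x2c, 0x41, 0xd8, 0xa3, 0xd8, 0x4f, 0xd8, 0x05]
t1 = [0xd8, 0x4f, 0x4f, 0x33, 0xd8, 0xa3, 0x05, 0x90]
t2 = [0xe3, 0xd8, 0x98, 0x4f, 0x8b, 0x4f, 0xec, 0x33]
t3 = [0xe3, 0xd8, 0xd8, 0x4f, 0x98, 0x4f, 0x4f, 0x33]

RES = [0xe3, 0xd8, 0xd8, 0x4f, 0x98, 0x4f, 0x4f, 0x33]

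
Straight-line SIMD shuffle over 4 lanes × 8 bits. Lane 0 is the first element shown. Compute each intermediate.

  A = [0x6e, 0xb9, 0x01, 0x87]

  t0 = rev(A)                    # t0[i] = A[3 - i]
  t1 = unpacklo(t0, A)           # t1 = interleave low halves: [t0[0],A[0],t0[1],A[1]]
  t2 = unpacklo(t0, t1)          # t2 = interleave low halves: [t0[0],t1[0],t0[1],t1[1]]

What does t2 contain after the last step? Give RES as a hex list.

→ t0 |87|01|b9|6e|
→ t1 |87|6e|01|b9|
→ t2 |87|87|01|6e|

RES = [0x87, 0x87, 0x01, 0x6e]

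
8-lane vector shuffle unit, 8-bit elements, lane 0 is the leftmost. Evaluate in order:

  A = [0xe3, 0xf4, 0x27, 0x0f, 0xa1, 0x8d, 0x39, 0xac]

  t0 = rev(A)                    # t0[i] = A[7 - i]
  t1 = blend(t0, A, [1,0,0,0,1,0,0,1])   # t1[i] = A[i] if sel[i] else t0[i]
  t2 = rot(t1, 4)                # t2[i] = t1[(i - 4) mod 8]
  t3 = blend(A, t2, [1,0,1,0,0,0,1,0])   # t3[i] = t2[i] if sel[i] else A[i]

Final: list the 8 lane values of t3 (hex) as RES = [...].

RES = [0xa1, 0xf4, 0xf4, 0x0f, 0xa1, 0x8d, 0x8d, 0xac]

t0 = [0xac, 0x39, 0x8d, 0xa1, 0x0f, 0x27, 0xf4, 0xe3]
t1 = [0xe3, 0x39, 0x8d, 0xa1, 0xa1, 0x27, 0xf4, 0xac]
t2 = [0xa1, 0x27, 0xf4, 0xac, 0xe3, 0x39, 0x8d, 0xa1]
t3 = [0xa1, 0xf4, 0xf4, 0x0f, 0xa1, 0x8d, 0x8d, 0xac]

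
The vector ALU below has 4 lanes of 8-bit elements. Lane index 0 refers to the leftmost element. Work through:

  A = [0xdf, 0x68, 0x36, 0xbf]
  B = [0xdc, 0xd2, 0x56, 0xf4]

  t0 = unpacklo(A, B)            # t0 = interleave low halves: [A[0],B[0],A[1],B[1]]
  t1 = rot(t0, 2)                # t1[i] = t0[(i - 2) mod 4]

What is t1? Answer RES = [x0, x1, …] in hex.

RES = [ 0x68  0xd2  0xdf  0xdc ]

→ t0 |df|dc|68|d2|
→ t1 |68|d2|df|dc|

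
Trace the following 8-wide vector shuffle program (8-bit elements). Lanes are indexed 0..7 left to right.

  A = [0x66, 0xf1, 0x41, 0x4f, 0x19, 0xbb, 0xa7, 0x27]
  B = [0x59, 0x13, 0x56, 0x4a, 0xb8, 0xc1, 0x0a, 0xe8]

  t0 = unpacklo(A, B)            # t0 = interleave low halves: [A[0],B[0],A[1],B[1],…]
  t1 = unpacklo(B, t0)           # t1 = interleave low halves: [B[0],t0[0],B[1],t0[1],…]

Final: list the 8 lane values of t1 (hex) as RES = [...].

RES = [0x59, 0x66, 0x13, 0x59, 0x56, 0xf1, 0x4a, 0x13]

t0 = [0x66, 0x59, 0xf1, 0x13, 0x41, 0x56, 0x4f, 0x4a]
t1 = [0x59, 0x66, 0x13, 0x59, 0x56, 0xf1, 0x4a, 0x13]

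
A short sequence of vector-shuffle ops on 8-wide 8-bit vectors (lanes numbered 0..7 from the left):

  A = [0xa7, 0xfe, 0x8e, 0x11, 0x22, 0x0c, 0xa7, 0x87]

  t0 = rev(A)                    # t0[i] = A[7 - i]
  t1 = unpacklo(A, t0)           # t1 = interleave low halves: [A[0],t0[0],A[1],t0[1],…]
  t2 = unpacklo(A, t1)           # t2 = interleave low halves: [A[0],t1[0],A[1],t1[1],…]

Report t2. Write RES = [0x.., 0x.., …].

RES = [ 0xa7  0xa7  0xfe  0x87  0x8e  0xfe  0x11  0xa7 ]

t0 = [0x87, 0xa7, 0x0c, 0x22, 0x11, 0x8e, 0xfe, 0xa7]
t1 = [0xa7, 0x87, 0xfe, 0xa7, 0x8e, 0x0c, 0x11, 0x22]
t2 = [0xa7, 0xa7, 0xfe, 0x87, 0x8e, 0xfe, 0x11, 0xa7]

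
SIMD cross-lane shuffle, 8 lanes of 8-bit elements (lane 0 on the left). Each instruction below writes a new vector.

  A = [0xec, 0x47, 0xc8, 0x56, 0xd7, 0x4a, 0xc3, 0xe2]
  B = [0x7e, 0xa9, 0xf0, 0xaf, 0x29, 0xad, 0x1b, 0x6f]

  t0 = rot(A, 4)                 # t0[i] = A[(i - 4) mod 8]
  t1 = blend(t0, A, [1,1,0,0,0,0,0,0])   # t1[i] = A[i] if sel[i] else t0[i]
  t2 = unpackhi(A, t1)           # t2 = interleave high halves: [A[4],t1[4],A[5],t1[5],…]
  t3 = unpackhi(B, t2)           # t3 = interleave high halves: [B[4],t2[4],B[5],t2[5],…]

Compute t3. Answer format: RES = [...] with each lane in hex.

→ t0 |d7|4a|c3|e2|ec|47|c8|56|
→ t1 |ec|47|c3|e2|ec|47|c8|56|
→ t2 |d7|ec|4a|47|c3|c8|e2|56|
→ t3 |29|c3|ad|c8|1b|e2|6f|56|

RES = [0x29, 0xc3, 0xad, 0xc8, 0x1b, 0xe2, 0x6f, 0x56]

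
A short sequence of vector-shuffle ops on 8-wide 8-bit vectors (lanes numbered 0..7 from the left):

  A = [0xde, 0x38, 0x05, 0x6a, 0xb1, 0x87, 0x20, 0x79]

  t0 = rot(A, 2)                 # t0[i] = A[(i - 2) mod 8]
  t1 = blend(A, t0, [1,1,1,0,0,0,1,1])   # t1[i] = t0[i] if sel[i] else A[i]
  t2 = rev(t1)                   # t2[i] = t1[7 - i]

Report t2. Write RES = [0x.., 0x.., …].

RES = [0x87, 0xb1, 0x87, 0xb1, 0x6a, 0xde, 0x79, 0x20]

t0 = [0x20, 0x79, 0xde, 0x38, 0x05, 0x6a, 0xb1, 0x87]
t1 = [0x20, 0x79, 0xde, 0x6a, 0xb1, 0x87, 0xb1, 0x87]
t2 = [0x87, 0xb1, 0x87, 0xb1, 0x6a, 0xde, 0x79, 0x20]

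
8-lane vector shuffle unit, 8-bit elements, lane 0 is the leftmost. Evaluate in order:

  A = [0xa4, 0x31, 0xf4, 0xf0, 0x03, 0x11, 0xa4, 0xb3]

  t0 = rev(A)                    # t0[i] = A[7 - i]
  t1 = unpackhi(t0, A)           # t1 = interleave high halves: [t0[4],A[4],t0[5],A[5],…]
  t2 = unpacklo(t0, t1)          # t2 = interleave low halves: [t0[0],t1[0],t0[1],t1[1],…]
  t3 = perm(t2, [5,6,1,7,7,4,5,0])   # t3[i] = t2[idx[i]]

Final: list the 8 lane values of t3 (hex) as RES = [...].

t0 = [0xb3, 0xa4, 0x11, 0x03, 0xf0, 0xf4, 0x31, 0xa4]
t1 = [0xf0, 0x03, 0xf4, 0x11, 0x31, 0xa4, 0xa4, 0xb3]
t2 = [0xb3, 0xf0, 0xa4, 0x03, 0x11, 0xf4, 0x03, 0x11]
t3 = [0xf4, 0x03, 0xf0, 0x11, 0x11, 0x11, 0xf4, 0xb3]

RES = [ 0xf4  0x03  0xf0  0x11  0x11  0x11  0xf4  0xb3 ]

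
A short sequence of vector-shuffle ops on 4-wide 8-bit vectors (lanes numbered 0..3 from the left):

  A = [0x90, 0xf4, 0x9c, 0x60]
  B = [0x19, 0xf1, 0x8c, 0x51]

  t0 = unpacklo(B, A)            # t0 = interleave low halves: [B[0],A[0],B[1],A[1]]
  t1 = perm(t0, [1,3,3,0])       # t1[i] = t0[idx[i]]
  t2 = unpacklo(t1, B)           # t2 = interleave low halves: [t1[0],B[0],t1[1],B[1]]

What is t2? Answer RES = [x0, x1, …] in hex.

RES = [0x90, 0x19, 0xf4, 0xf1]

  t0: 19 90 f1 f4
  t1: 90 f4 f4 19
  t2: 90 19 f4 f1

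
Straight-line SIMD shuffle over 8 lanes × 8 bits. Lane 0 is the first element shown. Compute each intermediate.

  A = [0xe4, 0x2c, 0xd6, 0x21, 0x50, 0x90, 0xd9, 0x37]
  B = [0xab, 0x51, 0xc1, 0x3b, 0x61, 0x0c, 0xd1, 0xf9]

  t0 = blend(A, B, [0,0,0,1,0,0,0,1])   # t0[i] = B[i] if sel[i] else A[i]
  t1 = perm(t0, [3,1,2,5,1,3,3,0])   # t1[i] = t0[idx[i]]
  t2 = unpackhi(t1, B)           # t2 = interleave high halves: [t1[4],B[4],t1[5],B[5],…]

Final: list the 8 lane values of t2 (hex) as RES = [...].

t0 = [0xe4, 0x2c, 0xd6, 0x3b, 0x50, 0x90, 0xd9, 0xf9]
t1 = [0x3b, 0x2c, 0xd6, 0x90, 0x2c, 0x3b, 0x3b, 0xe4]
t2 = [0x2c, 0x61, 0x3b, 0x0c, 0x3b, 0xd1, 0xe4, 0xf9]

RES = [0x2c, 0x61, 0x3b, 0x0c, 0x3b, 0xd1, 0xe4, 0xf9]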